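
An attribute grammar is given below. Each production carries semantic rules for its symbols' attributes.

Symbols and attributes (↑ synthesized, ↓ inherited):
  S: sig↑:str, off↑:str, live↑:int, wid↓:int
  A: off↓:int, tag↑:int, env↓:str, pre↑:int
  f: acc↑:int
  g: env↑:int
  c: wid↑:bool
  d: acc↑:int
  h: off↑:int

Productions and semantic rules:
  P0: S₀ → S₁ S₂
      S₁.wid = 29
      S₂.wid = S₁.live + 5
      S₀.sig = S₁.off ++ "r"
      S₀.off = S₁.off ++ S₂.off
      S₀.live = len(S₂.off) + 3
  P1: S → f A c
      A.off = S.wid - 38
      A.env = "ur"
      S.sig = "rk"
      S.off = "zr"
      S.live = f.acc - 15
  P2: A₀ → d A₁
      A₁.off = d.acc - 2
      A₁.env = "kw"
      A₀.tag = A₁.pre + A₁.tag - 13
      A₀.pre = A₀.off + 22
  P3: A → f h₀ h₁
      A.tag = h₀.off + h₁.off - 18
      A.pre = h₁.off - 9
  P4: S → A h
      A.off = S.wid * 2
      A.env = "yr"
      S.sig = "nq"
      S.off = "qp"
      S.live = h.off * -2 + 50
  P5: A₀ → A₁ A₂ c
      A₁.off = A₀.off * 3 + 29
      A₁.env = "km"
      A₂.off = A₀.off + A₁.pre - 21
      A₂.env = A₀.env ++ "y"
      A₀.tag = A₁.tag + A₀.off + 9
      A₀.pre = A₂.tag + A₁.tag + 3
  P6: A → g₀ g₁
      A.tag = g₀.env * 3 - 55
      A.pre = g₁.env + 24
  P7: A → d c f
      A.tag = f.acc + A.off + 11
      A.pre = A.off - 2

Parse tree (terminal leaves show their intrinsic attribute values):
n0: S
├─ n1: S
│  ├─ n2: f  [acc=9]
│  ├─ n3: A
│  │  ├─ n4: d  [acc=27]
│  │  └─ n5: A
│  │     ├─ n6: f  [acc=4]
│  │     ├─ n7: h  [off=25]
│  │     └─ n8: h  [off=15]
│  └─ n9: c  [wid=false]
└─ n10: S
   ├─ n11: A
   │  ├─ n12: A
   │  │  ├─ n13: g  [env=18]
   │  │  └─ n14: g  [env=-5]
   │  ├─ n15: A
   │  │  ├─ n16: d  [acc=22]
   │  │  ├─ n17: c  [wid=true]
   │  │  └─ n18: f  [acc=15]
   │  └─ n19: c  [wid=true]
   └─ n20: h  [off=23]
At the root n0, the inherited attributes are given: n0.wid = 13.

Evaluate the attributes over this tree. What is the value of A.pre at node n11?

1. n0.wid = 13  [given at root]
2. n1.wid = 29  [29]
3. n2.acc = 9  [terminal]
4. n3.off = -9  [S.wid - 38]
5. n3.env = "ur"  ["ur"]
6. n4.acc = 27  [terminal]
7. n5.off = 25  [d.acc - 2]
8. n5.env = "kw"  ["kw"]
9. n6.acc = 4  [terminal]
10. n7.off = 25  [terminal]
11. n8.off = 15  [terminal]
12. n5.tag = 22  [h₀.off + h₁.off - 18]
13. n5.pre = 6  [h₁.off - 9]
14. n3.tag = 15  [A₁.pre + A₁.tag - 13]
15. n3.pre = 13  [A₀.off + 22]
16. n9.wid = false  [terminal]
17. n1.sig = "rk"  ["rk"]
18. n1.off = "zr"  ["zr"]
19. n1.live = -6  [f.acc - 15]
20. n10.wid = -1  [S₁.live + 5]
21. n11.off = -2  [S.wid * 2]
22. n11.env = "yr"  ["yr"]
23. n12.off = 23  [A₀.off * 3 + 29]
24. n12.env = "km"  ["km"]
25. n13.env = 18  [terminal]
26. n14.env = -5  [terminal]
27. n12.tag = -1  [g₀.env * 3 - 55]
28. n12.pre = 19  [g₁.env + 24]
29. n15.off = -4  [A₀.off + A₁.pre - 21]
30. n15.env = "yry"  [A₀.env ++ "y"]
31. n16.acc = 22  [terminal]
32. n17.wid = true  [terminal]
33. n18.acc = 15  [terminal]
34. n15.tag = 22  [f.acc + A.off + 11]
35. n15.pre = -6  [A.off - 2]
36. n19.wid = true  [terminal]
37. n11.tag = 6  [A₁.tag + A₀.off + 9]
38. n11.pre = 24  [A₂.tag + A₁.tag + 3]
39. n20.off = 23  [terminal]
40. n10.sig = "nq"  ["nq"]
41. n10.off = "qp"  ["qp"]
42. n10.live = 4  [h.off * -2 + 50]
43. n0.sig = "zrr"  [S₁.off ++ "r"]
44. n0.off = "zrqp"  [S₁.off ++ S₂.off]
45. n0.live = 5  [len(S₂.off) + 3]

24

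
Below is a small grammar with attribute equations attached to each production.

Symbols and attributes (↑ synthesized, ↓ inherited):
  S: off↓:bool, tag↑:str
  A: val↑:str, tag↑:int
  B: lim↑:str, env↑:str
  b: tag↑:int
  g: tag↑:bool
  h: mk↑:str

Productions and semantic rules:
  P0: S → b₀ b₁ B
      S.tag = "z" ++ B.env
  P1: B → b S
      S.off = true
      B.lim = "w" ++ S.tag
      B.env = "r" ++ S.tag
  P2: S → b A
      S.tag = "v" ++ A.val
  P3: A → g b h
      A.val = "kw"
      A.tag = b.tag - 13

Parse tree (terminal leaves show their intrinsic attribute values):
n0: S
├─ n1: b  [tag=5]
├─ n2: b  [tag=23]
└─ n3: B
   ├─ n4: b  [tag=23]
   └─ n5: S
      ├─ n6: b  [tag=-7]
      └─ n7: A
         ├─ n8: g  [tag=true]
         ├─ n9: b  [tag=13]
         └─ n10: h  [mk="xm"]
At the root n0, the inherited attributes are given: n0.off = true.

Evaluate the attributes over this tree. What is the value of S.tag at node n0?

"zrvkw"

1. n0.off = true  [given at root]
2. n1.tag = 5  [terminal]
3. n2.tag = 23  [terminal]
4. n4.tag = 23  [terminal]
5. n5.off = true  [true]
6. n6.tag = -7  [terminal]
7. n8.tag = true  [terminal]
8. n9.tag = 13  [terminal]
9. n10.mk = "xm"  [terminal]
10. n7.val = "kw"  ["kw"]
11. n7.tag = 0  [b.tag - 13]
12. n5.tag = "vkw"  ["v" ++ A.val]
13. n3.lim = "wvkw"  ["w" ++ S.tag]
14. n3.env = "rvkw"  ["r" ++ S.tag]
15. n0.tag = "zrvkw"  ["z" ++ B.env]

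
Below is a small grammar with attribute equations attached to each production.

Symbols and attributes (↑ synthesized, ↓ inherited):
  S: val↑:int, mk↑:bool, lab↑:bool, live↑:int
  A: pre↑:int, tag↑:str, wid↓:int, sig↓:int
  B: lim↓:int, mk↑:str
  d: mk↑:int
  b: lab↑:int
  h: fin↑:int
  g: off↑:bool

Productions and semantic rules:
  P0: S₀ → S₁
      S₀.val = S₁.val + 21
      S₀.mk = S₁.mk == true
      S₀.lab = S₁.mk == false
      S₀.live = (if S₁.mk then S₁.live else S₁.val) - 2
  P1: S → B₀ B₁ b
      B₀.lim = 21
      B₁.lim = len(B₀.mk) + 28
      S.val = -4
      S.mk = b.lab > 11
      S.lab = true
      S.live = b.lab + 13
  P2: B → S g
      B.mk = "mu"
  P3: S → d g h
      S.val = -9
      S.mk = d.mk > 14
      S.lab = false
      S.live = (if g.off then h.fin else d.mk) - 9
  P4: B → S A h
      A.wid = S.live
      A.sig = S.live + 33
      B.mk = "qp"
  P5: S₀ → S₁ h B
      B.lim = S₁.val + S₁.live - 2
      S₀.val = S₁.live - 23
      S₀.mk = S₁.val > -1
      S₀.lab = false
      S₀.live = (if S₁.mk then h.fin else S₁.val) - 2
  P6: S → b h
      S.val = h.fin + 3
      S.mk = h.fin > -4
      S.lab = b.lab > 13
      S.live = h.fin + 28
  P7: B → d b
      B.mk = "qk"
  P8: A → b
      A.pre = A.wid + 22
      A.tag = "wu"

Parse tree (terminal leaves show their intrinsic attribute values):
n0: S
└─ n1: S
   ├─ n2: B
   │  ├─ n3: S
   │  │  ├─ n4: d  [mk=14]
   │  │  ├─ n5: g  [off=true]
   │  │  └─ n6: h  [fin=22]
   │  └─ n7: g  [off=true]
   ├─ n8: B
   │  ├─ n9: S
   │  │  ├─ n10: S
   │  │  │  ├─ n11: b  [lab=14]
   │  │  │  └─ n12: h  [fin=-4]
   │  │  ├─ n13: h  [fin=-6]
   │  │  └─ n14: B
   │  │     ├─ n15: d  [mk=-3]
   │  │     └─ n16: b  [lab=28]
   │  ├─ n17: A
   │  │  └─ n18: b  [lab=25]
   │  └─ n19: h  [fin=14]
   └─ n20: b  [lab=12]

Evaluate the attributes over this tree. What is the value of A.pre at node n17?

19

1. n2.lim = 21  [21]
2. n4.mk = 14  [terminal]
3. n5.off = true  [terminal]
4. n6.fin = 22  [terminal]
5. n3.val = -9  [-9]
6. n3.mk = false  [d.mk > 14]
7. n3.lab = false  [false]
8. n3.live = 13  [(if g.off then h.fin else d.mk) - 9]
9. n7.off = true  [terminal]
10. n2.mk = "mu"  ["mu"]
11. n8.lim = 30  [len(B₀.mk) + 28]
12. n11.lab = 14  [terminal]
13. n12.fin = -4  [terminal]
14. n10.val = -1  [h.fin + 3]
15. n10.mk = false  [h.fin > -4]
16. n10.lab = true  [b.lab > 13]
17. n10.live = 24  [h.fin + 28]
18. n13.fin = -6  [terminal]
19. n14.lim = 21  [S₁.val + S₁.live - 2]
20. n15.mk = -3  [terminal]
21. n16.lab = 28  [terminal]
22. n14.mk = "qk"  ["qk"]
23. n9.val = 1  [S₁.live - 23]
24. n9.mk = false  [S₁.val > -1]
25. n9.lab = false  [false]
26. n9.live = -3  [(if S₁.mk then h.fin else S₁.val) - 2]
27. n17.wid = -3  [S.live]
28. n17.sig = 30  [S.live + 33]
29. n18.lab = 25  [terminal]
30. n17.pre = 19  [A.wid + 22]
31. n17.tag = "wu"  ["wu"]
32. n19.fin = 14  [terminal]
33. n8.mk = "qp"  ["qp"]
34. n20.lab = 12  [terminal]
35. n1.val = -4  [-4]
36. n1.mk = true  [b.lab > 11]
37. n1.lab = true  [true]
38. n1.live = 25  [b.lab + 13]
39. n0.val = 17  [S₁.val + 21]
40. n0.mk = true  [S₁.mk == true]
41. n0.lab = false  [S₁.mk == false]
42. n0.live = 23  [(if S₁.mk then S₁.live else S₁.val) - 2]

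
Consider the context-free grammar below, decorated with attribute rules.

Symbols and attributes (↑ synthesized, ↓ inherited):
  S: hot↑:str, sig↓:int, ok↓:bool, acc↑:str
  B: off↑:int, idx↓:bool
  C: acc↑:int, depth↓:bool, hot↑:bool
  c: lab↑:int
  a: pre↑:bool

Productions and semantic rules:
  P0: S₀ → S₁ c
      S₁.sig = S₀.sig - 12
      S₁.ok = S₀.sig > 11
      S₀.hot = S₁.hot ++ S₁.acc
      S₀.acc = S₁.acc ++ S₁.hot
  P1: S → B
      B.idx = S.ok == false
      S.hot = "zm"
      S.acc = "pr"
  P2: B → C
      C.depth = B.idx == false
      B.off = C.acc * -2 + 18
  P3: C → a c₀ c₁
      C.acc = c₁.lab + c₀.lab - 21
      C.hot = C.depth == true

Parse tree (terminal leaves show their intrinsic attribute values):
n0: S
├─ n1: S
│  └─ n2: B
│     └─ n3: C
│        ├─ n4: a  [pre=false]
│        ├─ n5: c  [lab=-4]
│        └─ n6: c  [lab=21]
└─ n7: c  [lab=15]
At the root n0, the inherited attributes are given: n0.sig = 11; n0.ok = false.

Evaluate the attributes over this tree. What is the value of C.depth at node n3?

false

1. n0.sig = 11  [given at root]
2. n0.ok = false  [given at root]
3. n1.sig = -1  [S₀.sig - 12]
4. n1.ok = false  [S₀.sig > 11]
5. n2.idx = true  [S.ok == false]
6. n3.depth = false  [B.idx == false]
7. n4.pre = false  [terminal]
8. n5.lab = -4  [terminal]
9. n6.lab = 21  [terminal]
10. n3.acc = -4  [c₁.lab + c₀.lab - 21]
11. n3.hot = false  [C.depth == true]
12. n2.off = 26  [C.acc * -2 + 18]
13. n1.hot = "zm"  ["zm"]
14. n1.acc = "pr"  ["pr"]
15. n7.lab = 15  [terminal]
16. n0.hot = "zmpr"  [S₁.hot ++ S₁.acc]
17. n0.acc = "przm"  [S₁.acc ++ S₁.hot]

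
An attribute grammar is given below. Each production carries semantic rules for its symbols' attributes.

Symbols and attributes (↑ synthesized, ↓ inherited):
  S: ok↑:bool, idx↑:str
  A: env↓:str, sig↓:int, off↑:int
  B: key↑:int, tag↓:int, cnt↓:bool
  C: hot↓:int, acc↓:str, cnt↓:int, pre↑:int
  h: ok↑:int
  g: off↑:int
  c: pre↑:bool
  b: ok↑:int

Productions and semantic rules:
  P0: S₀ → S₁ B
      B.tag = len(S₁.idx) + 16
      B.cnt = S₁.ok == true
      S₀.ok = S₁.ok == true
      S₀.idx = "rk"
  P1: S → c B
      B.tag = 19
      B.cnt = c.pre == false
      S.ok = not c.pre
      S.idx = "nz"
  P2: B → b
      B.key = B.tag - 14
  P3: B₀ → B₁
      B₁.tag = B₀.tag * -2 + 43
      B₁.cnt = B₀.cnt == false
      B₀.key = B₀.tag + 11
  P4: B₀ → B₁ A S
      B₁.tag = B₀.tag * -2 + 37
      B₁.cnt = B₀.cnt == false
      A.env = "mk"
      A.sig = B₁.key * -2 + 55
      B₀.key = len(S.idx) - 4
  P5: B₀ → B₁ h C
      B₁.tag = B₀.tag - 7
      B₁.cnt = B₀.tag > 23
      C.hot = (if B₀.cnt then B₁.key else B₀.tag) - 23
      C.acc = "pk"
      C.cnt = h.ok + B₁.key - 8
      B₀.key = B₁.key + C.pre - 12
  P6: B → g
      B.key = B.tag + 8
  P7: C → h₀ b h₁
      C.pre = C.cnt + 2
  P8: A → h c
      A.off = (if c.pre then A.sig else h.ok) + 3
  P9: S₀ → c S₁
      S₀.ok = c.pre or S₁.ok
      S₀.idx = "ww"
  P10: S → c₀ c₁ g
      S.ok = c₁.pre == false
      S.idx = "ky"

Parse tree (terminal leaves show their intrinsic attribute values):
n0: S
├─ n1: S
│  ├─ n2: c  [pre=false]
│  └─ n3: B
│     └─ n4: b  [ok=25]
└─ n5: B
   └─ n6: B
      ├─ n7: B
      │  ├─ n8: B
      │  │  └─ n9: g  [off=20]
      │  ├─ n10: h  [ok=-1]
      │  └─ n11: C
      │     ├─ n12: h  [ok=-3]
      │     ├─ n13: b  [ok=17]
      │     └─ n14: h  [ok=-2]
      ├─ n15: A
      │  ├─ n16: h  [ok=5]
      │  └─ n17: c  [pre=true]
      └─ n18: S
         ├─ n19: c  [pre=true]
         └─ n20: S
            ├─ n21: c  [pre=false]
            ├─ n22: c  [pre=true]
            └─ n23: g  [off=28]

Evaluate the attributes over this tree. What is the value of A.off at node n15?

1. n2.pre = false  [terminal]
2. n3.tag = 19  [19]
3. n3.cnt = true  [c.pre == false]
4. n4.ok = 25  [terminal]
5. n3.key = 5  [B.tag - 14]
6. n1.ok = true  [not c.pre]
7. n1.idx = "nz"  ["nz"]
8. n5.tag = 18  [len(S₁.idx) + 16]
9. n5.cnt = true  [S₁.ok == true]
10. n6.tag = 7  [B₀.tag * -2 + 43]
11. n6.cnt = false  [B₀.cnt == false]
12. n7.tag = 23  [B₀.tag * -2 + 37]
13. n7.cnt = true  [B₀.cnt == false]
14. n8.tag = 16  [B₀.tag - 7]
15. n8.cnt = false  [B₀.tag > 23]
16. n9.off = 20  [terminal]
17. n8.key = 24  [B.tag + 8]
18. n10.ok = -1  [terminal]
19. n11.hot = 1  [(if B₀.cnt then B₁.key else B₀.tag) - 23]
20. n11.acc = "pk"  ["pk"]
21. n11.cnt = 15  [h.ok + B₁.key - 8]
22. n12.ok = -3  [terminal]
23. n13.ok = 17  [terminal]
24. n14.ok = -2  [terminal]
25. n11.pre = 17  [C.cnt + 2]
26. n7.key = 29  [B₁.key + C.pre - 12]
27. n15.env = "mk"  ["mk"]
28. n15.sig = -3  [B₁.key * -2 + 55]
29. n16.ok = 5  [terminal]
30. n17.pre = true  [terminal]
31. n15.off = 0  [(if c.pre then A.sig else h.ok) + 3]
32. n19.pre = true  [terminal]
33. n21.pre = false  [terminal]
34. n22.pre = true  [terminal]
35. n23.off = 28  [terminal]
36. n20.ok = false  [c₁.pre == false]
37. n20.idx = "ky"  ["ky"]
38. n18.ok = true  [c.pre or S₁.ok]
39. n18.idx = "ww"  ["ww"]
40. n6.key = -2  [len(S.idx) - 4]
41. n5.key = 29  [B₀.tag + 11]
42. n0.ok = true  [S₁.ok == true]
43. n0.idx = "rk"  ["rk"]

0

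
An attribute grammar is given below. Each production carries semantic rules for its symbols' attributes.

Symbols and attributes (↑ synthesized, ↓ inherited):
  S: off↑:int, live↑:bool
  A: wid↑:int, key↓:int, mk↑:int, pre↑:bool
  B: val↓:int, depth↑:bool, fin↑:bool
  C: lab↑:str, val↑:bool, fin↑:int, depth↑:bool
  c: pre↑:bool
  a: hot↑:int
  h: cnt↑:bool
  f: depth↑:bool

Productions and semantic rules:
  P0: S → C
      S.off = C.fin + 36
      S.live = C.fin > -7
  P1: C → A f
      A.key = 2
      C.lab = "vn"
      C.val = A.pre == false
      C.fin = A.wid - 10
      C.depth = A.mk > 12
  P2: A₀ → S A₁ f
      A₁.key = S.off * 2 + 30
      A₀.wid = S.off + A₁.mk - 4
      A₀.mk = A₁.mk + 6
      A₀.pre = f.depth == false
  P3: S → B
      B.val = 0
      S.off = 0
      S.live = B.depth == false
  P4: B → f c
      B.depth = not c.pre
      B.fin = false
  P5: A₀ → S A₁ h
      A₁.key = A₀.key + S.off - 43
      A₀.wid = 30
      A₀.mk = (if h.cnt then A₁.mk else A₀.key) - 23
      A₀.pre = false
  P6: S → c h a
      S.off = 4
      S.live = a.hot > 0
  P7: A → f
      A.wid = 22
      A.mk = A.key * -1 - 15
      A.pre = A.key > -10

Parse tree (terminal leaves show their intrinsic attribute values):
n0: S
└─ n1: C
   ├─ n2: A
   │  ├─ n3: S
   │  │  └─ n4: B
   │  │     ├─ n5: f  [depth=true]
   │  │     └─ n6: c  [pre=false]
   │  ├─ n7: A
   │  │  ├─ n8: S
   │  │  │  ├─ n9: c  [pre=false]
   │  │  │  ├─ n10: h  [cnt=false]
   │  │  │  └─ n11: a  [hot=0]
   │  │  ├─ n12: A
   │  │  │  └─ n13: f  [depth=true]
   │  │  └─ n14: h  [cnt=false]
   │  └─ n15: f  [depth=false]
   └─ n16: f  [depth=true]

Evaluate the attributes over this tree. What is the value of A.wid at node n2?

3

1. n2.key = 2  [2]
2. n4.val = 0  [0]
3. n5.depth = true  [terminal]
4. n6.pre = false  [terminal]
5. n4.depth = true  [not c.pre]
6. n4.fin = false  [false]
7. n3.off = 0  [0]
8. n3.live = false  [B.depth == false]
9. n7.key = 30  [S.off * 2 + 30]
10. n9.pre = false  [terminal]
11. n10.cnt = false  [terminal]
12. n11.hot = 0  [terminal]
13. n8.off = 4  [4]
14. n8.live = false  [a.hot > 0]
15. n12.key = -9  [A₀.key + S.off - 43]
16. n13.depth = true  [terminal]
17. n12.wid = 22  [22]
18. n12.mk = -6  [A.key * -1 - 15]
19. n12.pre = true  [A.key > -10]
20. n14.cnt = false  [terminal]
21. n7.wid = 30  [30]
22. n7.mk = 7  [(if h.cnt then A₁.mk else A₀.key) - 23]
23. n7.pre = false  [false]
24. n15.depth = false  [terminal]
25. n2.wid = 3  [S.off + A₁.mk - 4]
26. n2.mk = 13  [A₁.mk + 6]
27. n2.pre = true  [f.depth == false]
28. n16.depth = true  [terminal]
29. n1.lab = "vn"  ["vn"]
30. n1.val = false  [A.pre == false]
31. n1.fin = -7  [A.wid - 10]
32. n1.depth = true  [A.mk > 12]
33. n0.off = 29  [C.fin + 36]
34. n0.live = false  [C.fin > -7]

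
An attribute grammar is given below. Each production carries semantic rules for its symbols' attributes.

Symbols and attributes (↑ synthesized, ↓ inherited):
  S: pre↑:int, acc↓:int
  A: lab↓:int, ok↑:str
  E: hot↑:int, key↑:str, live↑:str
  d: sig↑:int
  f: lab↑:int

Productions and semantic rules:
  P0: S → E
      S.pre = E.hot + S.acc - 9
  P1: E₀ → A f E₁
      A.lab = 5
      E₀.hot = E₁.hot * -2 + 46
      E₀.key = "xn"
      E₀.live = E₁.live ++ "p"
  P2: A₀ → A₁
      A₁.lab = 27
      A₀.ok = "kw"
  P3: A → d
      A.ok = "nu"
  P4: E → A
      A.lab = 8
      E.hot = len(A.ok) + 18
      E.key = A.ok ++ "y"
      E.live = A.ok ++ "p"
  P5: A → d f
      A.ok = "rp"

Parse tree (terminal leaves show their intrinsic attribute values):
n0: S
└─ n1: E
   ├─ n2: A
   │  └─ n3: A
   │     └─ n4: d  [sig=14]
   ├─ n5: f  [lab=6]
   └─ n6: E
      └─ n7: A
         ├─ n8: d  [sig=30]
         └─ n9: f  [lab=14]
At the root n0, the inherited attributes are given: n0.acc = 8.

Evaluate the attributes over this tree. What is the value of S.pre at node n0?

1. n0.acc = 8  [given at root]
2. n2.lab = 5  [5]
3. n3.lab = 27  [27]
4. n4.sig = 14  [terminal]
5. n3.ok = "nu"  ["nu"]
6. n2.ok = "kw"  ["kw"]
7. n5.lab = 6  [terminal]
8. n7.lab = 8  [8]
9. n8.sig = 30  [terminal]
10. n9.lab = 14  [terminal]
11. n7.ok = "rp"  ["rp"]
12. n6.hot = 20  [len(A.ok) + 18]
13. n6.key = "rpy"  [A.ok ++ "y"]
14. n6.live = "rpp"  [A.ok ++ "p"]
15. n1.hot = 6  [E₁.hot * -2 + 46]
16. n1.key = "xn"  ["xn"]
17. n1.live = "rppp"  [E₁.live ++ "p"]
18. n0.pre = 5  [E.hot + S.acc - 9]

5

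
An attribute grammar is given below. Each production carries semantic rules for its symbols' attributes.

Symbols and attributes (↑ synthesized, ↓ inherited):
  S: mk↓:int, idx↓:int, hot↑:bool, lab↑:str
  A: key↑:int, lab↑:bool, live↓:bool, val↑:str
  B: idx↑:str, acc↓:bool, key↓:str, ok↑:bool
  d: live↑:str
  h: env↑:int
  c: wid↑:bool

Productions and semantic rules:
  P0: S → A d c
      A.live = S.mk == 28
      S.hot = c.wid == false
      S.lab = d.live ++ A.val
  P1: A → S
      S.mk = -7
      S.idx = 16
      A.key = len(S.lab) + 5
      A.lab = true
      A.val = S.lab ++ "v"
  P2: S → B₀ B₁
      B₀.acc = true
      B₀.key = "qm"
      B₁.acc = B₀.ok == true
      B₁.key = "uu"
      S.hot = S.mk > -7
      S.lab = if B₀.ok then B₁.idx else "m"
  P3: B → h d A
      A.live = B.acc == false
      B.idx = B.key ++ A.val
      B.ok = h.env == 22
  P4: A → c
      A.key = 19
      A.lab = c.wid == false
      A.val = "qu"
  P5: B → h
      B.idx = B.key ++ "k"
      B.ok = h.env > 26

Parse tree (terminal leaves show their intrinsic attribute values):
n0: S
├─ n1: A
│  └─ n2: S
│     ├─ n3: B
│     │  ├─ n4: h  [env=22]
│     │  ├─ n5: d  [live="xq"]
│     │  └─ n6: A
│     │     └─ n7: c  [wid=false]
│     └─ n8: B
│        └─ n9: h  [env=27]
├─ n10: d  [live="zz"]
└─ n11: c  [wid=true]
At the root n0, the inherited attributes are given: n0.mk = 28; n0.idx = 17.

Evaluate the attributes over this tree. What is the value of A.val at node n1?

1. n0.mk = 28  [given at root]
2. n0.idx = 17  [given at root]
3. n1.live = true  [S.mk == 28]
4. n2.mk = -7  [-7]
5. n2.idx = 16  [16]
6. n3.acc = true  [true]
7. n3.key = "qm"  ["qm"]
8. n4.env = 22  [terminal]
9. n5.live = "xq"  [terminal]
10. n6.live = false  [B.acc == false]
11. n7.wid = false  [terminal]
12. n6.key = 19  [19]
13. n6.lab = true  [c.wid == false]
14. n6.val = "qu"  ["qu"]
15. n3.idx = "qmqu"  [B.key ++ A.val]
16. n3.ok = true  [h.env == 22]
17. n8.acc = true  [B₀.ok == true]
18. n8.key = "uu"  ["uu"]
19. n9.env = 27  [terminal]
20. n8.idx = "uuk"  [B.key ++ "k"]
21. n8.ok = true  [h.env > 26]
22. n2.hot = false  [S.mk > -7]
23. n2.lab = "uuk"  [if B₀.ok then B₁.idx else "m"]
24. n1.key = 8  [len(S.lab) + 5]
25. n1.lab = true  [true]
26. n1.val = "uukv"  [S.lab ++ "v"]
27. n10.live = "zz"  [terminal]
28. n11.wid = true  [terminal]
29. n0.hot = false  [c.wid == false]
30. n0.lab = "zzuukv"  [d.live ++ A.val]

"uukv"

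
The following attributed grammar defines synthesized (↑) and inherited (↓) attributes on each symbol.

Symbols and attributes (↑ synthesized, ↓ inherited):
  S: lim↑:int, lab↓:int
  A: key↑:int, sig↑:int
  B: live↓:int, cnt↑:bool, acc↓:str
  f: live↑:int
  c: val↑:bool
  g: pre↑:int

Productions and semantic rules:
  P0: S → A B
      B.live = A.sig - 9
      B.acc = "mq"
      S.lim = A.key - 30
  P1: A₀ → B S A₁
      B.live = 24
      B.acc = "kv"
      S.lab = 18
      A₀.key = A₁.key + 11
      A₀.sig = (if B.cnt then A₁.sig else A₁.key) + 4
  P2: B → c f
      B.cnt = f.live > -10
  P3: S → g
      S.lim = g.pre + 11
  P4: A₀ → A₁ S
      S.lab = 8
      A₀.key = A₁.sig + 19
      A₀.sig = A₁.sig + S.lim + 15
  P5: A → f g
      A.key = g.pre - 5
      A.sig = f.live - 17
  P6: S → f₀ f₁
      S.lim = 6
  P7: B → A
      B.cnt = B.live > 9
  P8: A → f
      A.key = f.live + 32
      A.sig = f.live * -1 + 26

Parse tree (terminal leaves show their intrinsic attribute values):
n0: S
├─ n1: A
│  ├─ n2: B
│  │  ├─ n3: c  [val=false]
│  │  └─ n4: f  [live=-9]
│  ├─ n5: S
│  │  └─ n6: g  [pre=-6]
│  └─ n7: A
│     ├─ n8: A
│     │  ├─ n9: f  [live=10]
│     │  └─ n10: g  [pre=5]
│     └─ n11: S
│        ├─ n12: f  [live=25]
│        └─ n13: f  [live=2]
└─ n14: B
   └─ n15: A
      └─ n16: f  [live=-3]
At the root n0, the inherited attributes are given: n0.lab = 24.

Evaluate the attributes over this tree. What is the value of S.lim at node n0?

1. n0.lab = 24  [given at root]
2. n2.live = 24  [24]
3. n2.acc = "kv"  ["kv"]
4. n3.val = false  [terminal]
5. n4.live = -9  [terminal]
6. n2.cnt = true  [f.live > -10]
7. n5.lab = 18  [18]
8. n6.pre = -6  [terminal]
9. n5.lim = 5  [g.pre + 11]
10. n9.live = 10  [terminal]
11. n10.pre = 5  [terminal]
12. n8.key = 0  [g.pre - 5]
13. n8.sig = -7  [f.live - 17]
14. n11.lab = 8  [8]
15. n12.live = 25  [terminal]
16. n13.live = 2  [terminal]
17. n11.lim = 6  [6]
18. n7.key = 12  [A₁.sig + 19]
19. n7.sig = 14  [A₁.sig + S.lim + 15]
20. n1.key = 23  [A₁.key + 11]
21. n1.sig = 18  [(if B.cnt then A₁.sig else A₁.key) + 4]
22. n14.live = 9  [A.sig - 9]
23. n14.acc = "mq"  ["mq"]
24. n16.live = -3  [terminal]
25. n15.key = 29  [f.live + 32]
26. n15.sig = 29  [f.live * -1 + 26]
27. n14.cnt = false  [B.live > 9]
28. n0.lim = -7  [A.key - 30]

-7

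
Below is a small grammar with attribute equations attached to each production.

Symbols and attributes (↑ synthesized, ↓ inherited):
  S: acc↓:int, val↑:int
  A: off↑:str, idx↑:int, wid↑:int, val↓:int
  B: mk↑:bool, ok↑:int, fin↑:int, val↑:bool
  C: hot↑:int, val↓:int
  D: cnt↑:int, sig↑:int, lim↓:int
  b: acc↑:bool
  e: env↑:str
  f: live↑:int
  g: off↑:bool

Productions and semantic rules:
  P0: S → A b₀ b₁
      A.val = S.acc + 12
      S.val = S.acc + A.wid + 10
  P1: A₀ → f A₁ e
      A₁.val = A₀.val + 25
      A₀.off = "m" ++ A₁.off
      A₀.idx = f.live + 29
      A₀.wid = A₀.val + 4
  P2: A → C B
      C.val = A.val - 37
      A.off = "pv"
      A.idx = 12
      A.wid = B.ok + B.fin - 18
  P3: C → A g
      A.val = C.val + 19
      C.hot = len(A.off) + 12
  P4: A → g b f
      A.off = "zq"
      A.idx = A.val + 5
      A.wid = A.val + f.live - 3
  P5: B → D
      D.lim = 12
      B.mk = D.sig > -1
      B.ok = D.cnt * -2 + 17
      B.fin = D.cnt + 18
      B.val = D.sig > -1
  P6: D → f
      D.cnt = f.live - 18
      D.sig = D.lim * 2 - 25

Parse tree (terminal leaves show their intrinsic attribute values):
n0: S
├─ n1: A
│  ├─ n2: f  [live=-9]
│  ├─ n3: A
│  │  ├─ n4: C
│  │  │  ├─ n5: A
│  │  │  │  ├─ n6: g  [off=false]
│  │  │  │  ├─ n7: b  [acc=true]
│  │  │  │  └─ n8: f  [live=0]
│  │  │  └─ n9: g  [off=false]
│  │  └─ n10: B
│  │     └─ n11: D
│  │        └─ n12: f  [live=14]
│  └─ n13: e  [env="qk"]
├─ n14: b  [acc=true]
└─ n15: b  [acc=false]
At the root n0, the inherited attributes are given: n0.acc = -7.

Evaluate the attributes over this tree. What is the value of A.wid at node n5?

1. n0.acc = -7  [given at root]
2. n1.val = 5  [S.acc + 12]
3. n2.live = -9  [terminal]
4. n3.val = 30  [A₀.val + 25]
5. n4.val = -7  [A.val - 37]
6. n5.val = 12  [C.val + 19]
7. n6.off = false  [terminal]
8. n7.acc = true  [terminal]
9. n8.live = 0  [terminal]
10. n5.off = "zq"  ["zq"]
11. n5.idx = 17  [A.val + 5]
12. n5.wid = 9  [A.val + f.live - 3]
13. n9.off = false  [terminal]
14. n4.hot = 14  [len(A.off) + 12]
15. n11.lim = 12  [12]
16. n12.live = 14  [terminal]
17. n11.cnt = -4  [f.live - 18]
18. n11.sig = -1  [D.lim * 2 - 25]
19. n10.mk = false  [D.sig > -1]
20. n10.ok = 25  [D.cnt * -2 + 17]
21. n10.fin = 14  [D.cnt + 18]
22. n10.val = false  [D.sig > -1]
23. n3.off = "pv"  ["pv"]
24. n3.idx = 12  [12]
25. n3.wid = 21  [B.ok + B.fin - 18]
26. n13.env = "qk"  [terminal]
27. n1.off = "mpv"  ["m" ++ A₁.off]
28. n1.idx = 20  [f.live + 29]
29. n1.wid = 9  [A₀.val + 4]
30. n14.acc = true  [terminal]
31. n15.acc = false  [terminal]
32. n0.val = 12  [S.acc + A.wid + 10]

9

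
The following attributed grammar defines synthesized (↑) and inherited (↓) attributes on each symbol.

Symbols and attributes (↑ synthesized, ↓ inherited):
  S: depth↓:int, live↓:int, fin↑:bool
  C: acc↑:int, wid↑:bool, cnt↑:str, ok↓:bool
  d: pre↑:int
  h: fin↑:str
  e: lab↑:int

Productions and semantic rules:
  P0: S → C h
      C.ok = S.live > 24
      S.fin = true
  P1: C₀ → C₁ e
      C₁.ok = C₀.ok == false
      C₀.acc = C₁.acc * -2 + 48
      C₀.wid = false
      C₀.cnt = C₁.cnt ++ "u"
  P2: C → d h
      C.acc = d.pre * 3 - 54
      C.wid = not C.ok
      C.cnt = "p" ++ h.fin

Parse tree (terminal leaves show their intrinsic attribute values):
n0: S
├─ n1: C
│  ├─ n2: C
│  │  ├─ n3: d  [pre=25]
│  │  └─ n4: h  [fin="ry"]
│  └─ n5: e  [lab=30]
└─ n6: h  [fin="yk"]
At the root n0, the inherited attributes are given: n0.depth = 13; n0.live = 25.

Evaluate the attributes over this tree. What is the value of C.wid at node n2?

true

1. n0.depth = 13  [given at root]
2. n0.live = 25  [given at root]
3. n1.ok = true  [S.live > 24]
4. n2.ok = false  [C₀.ok == false]
5. n3.pre = 25  [terminal]
6. n4.fin = "ry"  [terminal]
7. n2.acc = 21  [d.pre * 3 - 54]
8. n2.wid = true  [not C.ok]
9. n2.cnt = "pry"  ["p" ++ h.fin]
10. n5.lab = 30  [terminal]
11. n1.acc = 6  [C₁.acc * -2 + 48]
12. n1.wid = false  [false]
13. n1.cnt = "pryu"  [C₁.cnt ++ "u"]
14. n6.fin = "yk"  [terminal]
15. n0.fin = true  [true]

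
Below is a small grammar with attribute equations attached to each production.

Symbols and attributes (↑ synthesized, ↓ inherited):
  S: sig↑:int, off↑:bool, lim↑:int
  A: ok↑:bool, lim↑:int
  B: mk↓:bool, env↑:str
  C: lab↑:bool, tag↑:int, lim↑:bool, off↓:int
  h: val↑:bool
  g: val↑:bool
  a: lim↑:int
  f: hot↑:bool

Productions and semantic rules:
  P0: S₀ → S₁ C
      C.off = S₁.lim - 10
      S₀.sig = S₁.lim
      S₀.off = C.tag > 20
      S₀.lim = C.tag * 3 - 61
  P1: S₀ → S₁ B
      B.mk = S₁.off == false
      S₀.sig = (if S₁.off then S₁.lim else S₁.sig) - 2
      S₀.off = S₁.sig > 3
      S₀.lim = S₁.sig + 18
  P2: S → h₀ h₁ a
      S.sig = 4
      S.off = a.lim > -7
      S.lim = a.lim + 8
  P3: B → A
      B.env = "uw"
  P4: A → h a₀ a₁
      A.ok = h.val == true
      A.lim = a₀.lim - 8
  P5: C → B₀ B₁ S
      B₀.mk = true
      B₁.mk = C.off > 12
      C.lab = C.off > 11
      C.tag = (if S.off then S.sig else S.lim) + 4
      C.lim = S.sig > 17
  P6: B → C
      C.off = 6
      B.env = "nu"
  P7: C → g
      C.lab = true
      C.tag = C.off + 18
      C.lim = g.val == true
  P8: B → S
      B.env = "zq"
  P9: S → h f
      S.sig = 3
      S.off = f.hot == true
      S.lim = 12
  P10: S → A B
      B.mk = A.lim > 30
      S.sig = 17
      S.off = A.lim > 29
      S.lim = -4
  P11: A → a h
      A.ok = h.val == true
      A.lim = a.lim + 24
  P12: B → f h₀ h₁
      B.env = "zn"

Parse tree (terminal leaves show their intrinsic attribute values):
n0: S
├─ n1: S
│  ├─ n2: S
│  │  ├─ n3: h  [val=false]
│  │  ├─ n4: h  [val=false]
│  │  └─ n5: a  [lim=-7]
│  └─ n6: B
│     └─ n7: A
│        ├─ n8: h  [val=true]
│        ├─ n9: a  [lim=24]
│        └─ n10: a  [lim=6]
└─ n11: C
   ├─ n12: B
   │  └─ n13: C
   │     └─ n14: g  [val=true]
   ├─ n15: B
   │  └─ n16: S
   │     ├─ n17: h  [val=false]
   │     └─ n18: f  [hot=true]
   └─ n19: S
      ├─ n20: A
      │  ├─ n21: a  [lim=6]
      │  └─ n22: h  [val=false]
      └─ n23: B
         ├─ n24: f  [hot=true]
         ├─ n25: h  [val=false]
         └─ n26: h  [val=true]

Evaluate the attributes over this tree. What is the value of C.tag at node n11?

21

1. n3.val = false  [terminal]
2. n4.val = false  [terminal]
3. n5.lim = -7  [terminal]
4. n2.sig = 4  [4]
5. n2.off = false  [a.lim > -7]
6. n2.lim = 1  [a.lim + 8]
7. n6.mk = true  [S₁.off == false]
8. n8.val = true  [terminal]
9. n9.lim = 24  [terminal]
10. n10.lim = 6  [terminal]
11. n7.ok = true  [h.val == true]
12. n7.lim = 16  [a₀.lim - 8]
13. n6.env = "uw"  ["uw"]
14. n1.sig = 2  [(if S₁.off then S₁.lim else S₁.sig) - 2]
15. n1.off = true  [S₁.sig > 3]
16. n1.lim = 22  [S₁.sig + 18]
17. n11.off = 12  [S₁.lim - 10]
18. n12.mk = true  [true]
19. n13.off = 6  [6]
20. n14.val = true  [terminal]
21. n13.lab = true  [true]
22. n13.tag = 24  [C.off + 18]
23. n13.lim = true  [g.val == true]
24. n12.env = "nu"  ["nu"]
25. n15.mk = false  [C.off > 12]
26. n17.val = false  [terminal]
27. n18.hot = true  [terminal]
28. n16.sig = 3  [3]
29. n16.off = true  [f.hot == true]
30. n16.lim = 12  [12]
31. n15.env = "zq"  ["zq"]
32. n21.lim = 6  [terminal]
33. n22.val = false  [terminal]
34. n20.ok = false  [h.val == true]
35. n20.lim = 30  [a.lim + 24]
36. n23.mk = false  [A.lim > 30]
37. n24.hot = true  [terminal]
38. n25.val = false  [terminal]
39. n26.val = true  [terminal]
40. n23.env = "zn"  ["zn"]
41. n19.sig = 17  [17]
42. n19.off = true  [A.lim > 29]
43. n19.lim = -4  [-4]
44. n11.lab = true  [C.off > 11]
45. n11.tag = 21  [(if S.off then S.sig else S.lim) + 4]
46. n11.lim = false  [S.sig > 17]
47. n0.sig = 22  [S₁.lim]
48. n0.off = true  [C.tag > 20]
49. n0.lim = 2  [C.tag * 3 - 61]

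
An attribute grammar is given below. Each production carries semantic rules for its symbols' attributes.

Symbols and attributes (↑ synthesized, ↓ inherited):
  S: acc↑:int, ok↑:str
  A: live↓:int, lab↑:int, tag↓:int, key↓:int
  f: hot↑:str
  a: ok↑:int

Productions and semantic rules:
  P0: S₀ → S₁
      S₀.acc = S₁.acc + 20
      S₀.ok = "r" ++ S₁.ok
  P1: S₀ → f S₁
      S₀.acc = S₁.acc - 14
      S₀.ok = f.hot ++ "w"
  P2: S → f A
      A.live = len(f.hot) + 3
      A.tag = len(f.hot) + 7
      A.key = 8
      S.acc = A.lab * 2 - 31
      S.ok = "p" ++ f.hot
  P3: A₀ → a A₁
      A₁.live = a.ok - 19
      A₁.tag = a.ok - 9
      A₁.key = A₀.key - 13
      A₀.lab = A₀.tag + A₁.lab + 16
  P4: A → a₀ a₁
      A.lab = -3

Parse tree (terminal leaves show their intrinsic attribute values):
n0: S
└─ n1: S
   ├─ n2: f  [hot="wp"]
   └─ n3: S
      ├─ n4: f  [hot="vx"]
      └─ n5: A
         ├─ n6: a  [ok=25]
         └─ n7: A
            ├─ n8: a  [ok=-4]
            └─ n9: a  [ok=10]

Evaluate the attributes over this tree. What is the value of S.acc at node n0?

1. n2.hot = "wp"  [terminal]
2. n4.hot = "vx"  [terminal]
3. n5.live = 5  [len(f.hot) + 3]
4. n5.tag = 9  [len(f.hot) + 7]
5. n5.key = 8  [8]
6. n6.ok = 25  [terminal]
7. n7.live = 6  [a.ok - 19]
8. n7.tag = 16  [a.ok - 9]
9. n7.key = -5  [A₀.key - 13]
10. n8.ok = -4  [terminal]
11. n9.ok = 10  [terminal]
12. n7.lab = -3  [-3]
13. n5.lab = 22  [A₀.tag + A₁.lab + 16]
14. n3.acc = 13  [A.lab * 2 - 31]
15. n3.ok = "pvx"  ["p" ++ f.hot]
16. n1.acc = -1  [S₁.acc - 14]
17. n1.ok = "wpw"  [f.hot ++ "w"]
18. n0.acc = 19  [S₁.acc + 20]
19. n0.ok = "rwpw"  ["r" ++ S₁.ok]

19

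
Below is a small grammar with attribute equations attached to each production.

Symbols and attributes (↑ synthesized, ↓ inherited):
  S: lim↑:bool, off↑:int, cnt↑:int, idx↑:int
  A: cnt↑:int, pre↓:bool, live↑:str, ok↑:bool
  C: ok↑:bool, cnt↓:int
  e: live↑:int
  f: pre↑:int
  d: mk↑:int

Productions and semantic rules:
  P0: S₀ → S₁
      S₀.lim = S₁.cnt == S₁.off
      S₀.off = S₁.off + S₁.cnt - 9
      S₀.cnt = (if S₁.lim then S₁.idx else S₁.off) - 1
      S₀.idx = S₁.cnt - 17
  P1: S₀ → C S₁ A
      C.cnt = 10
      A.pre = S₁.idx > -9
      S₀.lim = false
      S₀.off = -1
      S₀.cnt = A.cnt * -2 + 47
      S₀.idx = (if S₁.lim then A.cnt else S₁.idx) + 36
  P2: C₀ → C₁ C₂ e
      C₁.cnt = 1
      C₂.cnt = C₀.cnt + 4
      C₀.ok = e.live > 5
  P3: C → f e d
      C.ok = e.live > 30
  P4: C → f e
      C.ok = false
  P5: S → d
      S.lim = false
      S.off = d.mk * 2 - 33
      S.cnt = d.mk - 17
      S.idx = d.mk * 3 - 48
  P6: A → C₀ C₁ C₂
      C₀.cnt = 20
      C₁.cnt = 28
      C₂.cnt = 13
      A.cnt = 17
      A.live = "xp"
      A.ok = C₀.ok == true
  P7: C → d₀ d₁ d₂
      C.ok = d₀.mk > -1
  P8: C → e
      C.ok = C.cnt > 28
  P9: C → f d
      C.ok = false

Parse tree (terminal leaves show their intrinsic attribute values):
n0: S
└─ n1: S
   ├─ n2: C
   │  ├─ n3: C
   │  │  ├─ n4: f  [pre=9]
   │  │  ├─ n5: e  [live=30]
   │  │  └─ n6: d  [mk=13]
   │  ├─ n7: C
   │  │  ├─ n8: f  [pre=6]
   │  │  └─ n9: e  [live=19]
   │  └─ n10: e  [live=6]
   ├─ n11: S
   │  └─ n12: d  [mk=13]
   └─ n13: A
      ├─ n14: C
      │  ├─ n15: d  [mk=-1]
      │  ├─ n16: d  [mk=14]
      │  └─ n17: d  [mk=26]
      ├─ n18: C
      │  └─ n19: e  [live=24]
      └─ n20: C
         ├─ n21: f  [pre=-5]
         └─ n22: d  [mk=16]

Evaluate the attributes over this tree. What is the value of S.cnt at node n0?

-2

1. n2.cnt = 10  [10]
2. n3.cnt = 1  [1]
3. n4.pre = 9  [terminal]
4. n5.live = 30  [terminal]
5. n6.mk = 13  [terminal]
6. n3.ok = false  [e.live > 30]
7. n7.cnt = 14  [C₀.cnt + 4]
8. n8.pre = 6  [terminal]
9. n9.live = 19  [terminal]
10. n7.ok = false  [false]
11. n10.live = 6  [terminal]
12. n2.ok = true  [e.live > 5]
13. n12.mk = 13  [terminal]
14. n11.lim = false  [false]
15. n11.off = -7  [d.mk * 2 - 33]
16. n11.cnt = -4  [d.mk - 17]
17. n11.idx = -9  [d.mk * 3 - 48]
18. n13.pre = false  [S₁.idx > -9]
19. n14.cnt = 20  [20]
20. n15.mk = -1  [terminal]
21. n16.mk = 14  [terminal]
22. n17.mk = 26  [terminal]
23. n14.ok = false  [d₀.mk > -1]
24. n18.cnt = 28  [28]
25. n19.live = 24  [terminal]
26. n18.ok = false  [C.cnt > 28]
27. n20.cnt = 13  [13]
28. n21.pre = -5  [terminal]
29. n22.mk = 16  [terminal]
30. n20.ok = false  [false]
31. n13.cnt = 17  [17]
32. n13.live = "xp"  ["xp"]
33. n13.ok = false  [C₀.ok == true]
34. n1.lim = false  [false]
35. n1.off = -1  [-1]
36. n1.cnt = 13  [A.cnt * -2 + 47]
37. n1.idx = 27  [(if S₁.lim then A.cnt else S₁.idx) + 36]
38. n0.lim = false  [S₁.cnt == S₁.off]
39. n0.off = 3  [S₁.off + S₁.cnt - 9]
40. n0.cnt = -2  [(if S₁.lim then S₁.idx else S₁.off) - 1]
41. n0.idx = -4  [S₁.cnt - 17]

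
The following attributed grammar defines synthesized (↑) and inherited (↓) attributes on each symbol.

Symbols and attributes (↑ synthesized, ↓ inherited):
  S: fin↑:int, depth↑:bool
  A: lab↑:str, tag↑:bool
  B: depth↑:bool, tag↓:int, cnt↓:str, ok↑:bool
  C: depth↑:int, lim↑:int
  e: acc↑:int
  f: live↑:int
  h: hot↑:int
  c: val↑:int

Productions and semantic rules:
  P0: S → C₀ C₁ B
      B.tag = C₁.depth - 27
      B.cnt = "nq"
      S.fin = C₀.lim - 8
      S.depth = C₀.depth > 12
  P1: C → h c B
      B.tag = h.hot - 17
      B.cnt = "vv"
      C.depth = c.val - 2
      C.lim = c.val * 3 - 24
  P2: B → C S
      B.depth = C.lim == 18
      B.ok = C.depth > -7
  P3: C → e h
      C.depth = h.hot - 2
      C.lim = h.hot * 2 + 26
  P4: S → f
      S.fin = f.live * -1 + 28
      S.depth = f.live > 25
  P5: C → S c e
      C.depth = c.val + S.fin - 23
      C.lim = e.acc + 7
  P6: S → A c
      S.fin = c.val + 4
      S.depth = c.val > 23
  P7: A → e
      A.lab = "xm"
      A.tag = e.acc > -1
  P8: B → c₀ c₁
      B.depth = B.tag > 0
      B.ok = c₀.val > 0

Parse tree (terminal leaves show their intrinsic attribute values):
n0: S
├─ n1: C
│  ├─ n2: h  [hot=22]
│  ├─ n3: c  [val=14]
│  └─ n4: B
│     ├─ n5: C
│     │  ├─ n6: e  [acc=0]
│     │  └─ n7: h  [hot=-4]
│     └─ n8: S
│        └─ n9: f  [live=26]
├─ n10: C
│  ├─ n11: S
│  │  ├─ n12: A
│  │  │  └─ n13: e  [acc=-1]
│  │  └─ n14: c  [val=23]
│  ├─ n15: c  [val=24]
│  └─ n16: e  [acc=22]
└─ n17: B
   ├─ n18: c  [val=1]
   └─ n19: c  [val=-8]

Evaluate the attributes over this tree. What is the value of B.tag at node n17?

1. n2.hot = 22  [terminal]
2. n3.val = 14  [terminal]
3. n4.tag = 5  [h.hot - 17]
4. n4.cnt = "vv"  ["vv"]
5. n6.acc = 0  [terminal]
6. n7.hot = -4  [terminal]
7. n5.depth = -6  [h.hot - 2]
8. n5.lim = 18  [h.hot * 2 + 26]
9. n9.live = 26  [terminal]
10. n8.fin = 2  [f.live * -1 + 28]
11. n8.depth = true  [f.live > 25]
12. n4.depth = true  [C.lim == 18]
13. n4.ok = true  [C.depth > -7]
14. n1.depth = 12  [c.val - 2]
15. n1.lim = 18  [c.val * 3 - 24]
16. n13.acc = -1  [terminal]
17. n12.lab = "xm"  ["xm"]
18. n12.tag = false  [e.acc > -1]
19. n14.val = 23  [terminal]
20. n11.fin = 27  [c.val + 4]
21. n11.depth = false  [c.val > 23]
22. n15.val = 24  [terminal]
23. n16.acc = 22  [terminal]
24. n10.depth = 28  [c.val + S.fin - 23]
25. n10.lim = 29  [e.acc + 7]
26. n17.tag = 1  [C₁.depth - 27]
27. n17.cnt = "nq"  ["nq"]
28. n18.val = 1  [terminal]
29. n19.val = -8  [terminal]
30. n17.depth = true  [B.tag > 0]
31. n17.ok = true  [c₀.val > 0]
32. n0.fin = 10  [C₀.lim - 8]
33. n0.depth = false  [C₀.depth > 12]

1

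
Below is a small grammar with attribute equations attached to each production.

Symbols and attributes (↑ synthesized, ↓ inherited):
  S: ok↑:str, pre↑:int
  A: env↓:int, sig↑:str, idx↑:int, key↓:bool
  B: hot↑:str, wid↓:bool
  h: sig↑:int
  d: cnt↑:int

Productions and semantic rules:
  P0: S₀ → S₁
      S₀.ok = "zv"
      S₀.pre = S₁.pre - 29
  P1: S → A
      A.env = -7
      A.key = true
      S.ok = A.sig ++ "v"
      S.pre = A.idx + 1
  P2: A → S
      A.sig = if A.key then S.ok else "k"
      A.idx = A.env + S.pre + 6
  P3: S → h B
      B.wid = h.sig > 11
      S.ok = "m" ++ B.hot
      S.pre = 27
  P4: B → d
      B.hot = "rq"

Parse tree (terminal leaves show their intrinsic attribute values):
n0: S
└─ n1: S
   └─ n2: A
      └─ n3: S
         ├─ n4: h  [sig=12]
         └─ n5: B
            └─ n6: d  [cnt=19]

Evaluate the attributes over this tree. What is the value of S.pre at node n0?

1. n2.env = -7  [-7]
2. n2.key = true  [true]
3. n4.sig = 12  [terminal]
4. n5.wid = true  [h.sig > 11]
5. n6.cnt = 19  [terminal]
6. n5.hot = "rq"  ["rq"]
7. n3.ok = "mrq"  ["m" ++ B.hot]
8. n3.pre = 27  [27]
9. n2.sig = "mrq"  [if A.key then S.ok else "k"]
10. n2.idx = 26  [A.env + S.pre + 6]
11. n1.ok = "mrqv"  [A.sig ++ "v"]
12. n1.pre = 27  [A.idx + 1]
13. n0.ok = "zv"  ["zv"]
14. n0.pre = -2  [S₁.pre - 29]

-2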